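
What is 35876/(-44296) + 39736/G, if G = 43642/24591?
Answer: 5410272630563/241645754 ≈ 22389.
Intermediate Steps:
G = 43642/24591 (G = 43642*(1/24591) = 43642/24591 ≈ 1.7747)
35876/(-44296) + 39736/G = 35876/(-44296) + 39736/(43642/24591) = 35876*(-1/44296) + 39736*(24591/43642) = -8969/11074 + 488573988/21821 = 5410272630563/241645754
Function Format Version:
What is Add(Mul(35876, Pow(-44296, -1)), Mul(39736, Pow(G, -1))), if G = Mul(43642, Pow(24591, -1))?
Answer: Rational(5410272630563, 241645754) ≈ 22389.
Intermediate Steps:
G = Rational(43642, 24591) (G = Mul(43642, Rational(1, 24591)) = Rational(43642, 24591) ≈ 1.7747)
Add(Mul(35876, Pow(-44296, -1)), Mul(39736, Pow(G, -1))) = Add(Mul(35876, Pow(-44296, -1)), Mul(39736, Pow(Rational(43642, 24591), -1))) = Add(Mul(35876, Rational(-1, 44296)), Mul(39736, Rational(24591, 43642))) = Add(Rational(-8969, 11074), Rational(488573988, 21821)) = Rational(5410272630563, 241645754)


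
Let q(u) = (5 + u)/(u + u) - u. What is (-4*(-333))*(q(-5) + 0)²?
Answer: 33300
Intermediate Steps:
q(u) = -u + (5 + u)/(2*u) (q(u) = (5 + u)/((2*u)) - u = (5 + u)*(1/(2*u)) - u = (5 + u)/(2*u) - u = -u + (5 + u)/(2*u))
(-4*(-333))*(q(-5) + 0)² = (-4*(-333))*((½ - 1*(-5) + (5/2)/(-5)) + 0)² = 1332*((½ + 5 + (5/2)*(-⅕)) + 0)² = 1332*((½ + 5 - ½) + 0)² = 1332*(5 + 0)² = 1332*5² = 1332*25 = 33300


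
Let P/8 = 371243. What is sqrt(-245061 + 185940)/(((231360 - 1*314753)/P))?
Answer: -8909832*I*sqrt(6569)/83393 ≈ -8659.4*I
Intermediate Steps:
P = 2969944 (P = 8*371243 = 2969944)
sqrt(-245061 + 185940)/(((231360 - 1*314753)/P)) = sqrt(-245061 + 185940)/(((231360 - 1*314753)/2969944)) = sqrt(-59121)/(((231360 - 314753)*(1/2969944))) = (3*I*sqrt(6569))/((-83393*1/2969944)) = (3*I*sqrt(6569))/(-83393/2969944) = (3*I*sqrt(6569))*(-2969944/83393) = -8909832*I*sqrt(6569)/83393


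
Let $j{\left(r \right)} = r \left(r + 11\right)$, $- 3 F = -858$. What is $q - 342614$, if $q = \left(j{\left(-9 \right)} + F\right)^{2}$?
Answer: $-270790$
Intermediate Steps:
$F = 286$ ($F = \left(- \frac{1}{3}\right) \left(-858\right) = 286$)
$j{\left(r \right)} = r \left(11 + r\right)$
$q = 71824$ ($q = \left(- 9 \left(11 - 9\right) + 286\right)^{2} = \left(\left(-9\right) 2 + 286\right)^{2} = \left(-18 + 286\right)^{2} = 268^{2} = 71824$)
$q - 342614 = 71824 - 342614 = -270790$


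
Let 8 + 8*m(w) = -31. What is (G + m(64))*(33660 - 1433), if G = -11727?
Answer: -3024665085/8 ≈ -3.7808e+8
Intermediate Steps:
m(w) = -39/8 (m(w) = -1 + (1/8)*(-31) = -1 - 31/8 = -39/8)
(G + m(64))*(33660 - 1433) = (-11727 - 39/8)*(33660 - 1433) = -93855/8*32227 = -3024665085/8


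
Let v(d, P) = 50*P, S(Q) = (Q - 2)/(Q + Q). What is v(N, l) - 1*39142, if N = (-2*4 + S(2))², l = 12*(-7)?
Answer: -43342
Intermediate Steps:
S(Q) = (-2 + Q)/(2*Q) (S(Q) = (-2 + Q)/((2*Q)) = (-2 + Q)*(1/(2*Q)) = (-2 + Q)/(2*Q))
l = -84
N = 64 (N = (-2*4 + (½)*(-2 + 2)/2)² = (-8 + (½)*(½)*0)² = (-8 + 0)² = (-8)² = 64)
v(N, l) - 1*39142 = 50*(-84) - 1*39142 = -4200 - 39142 = -43342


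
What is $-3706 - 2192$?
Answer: $-5898$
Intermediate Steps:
$-3706 - 2192 = -5898$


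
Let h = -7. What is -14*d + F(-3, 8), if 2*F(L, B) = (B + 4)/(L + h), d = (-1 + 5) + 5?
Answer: -633/5 ≈ -126.60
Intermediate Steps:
d = 9 (d = 4 + 5 = 9)
F(L, B) = (4 + B)/(2*(-7 + L)) (F(L, B) = ((B + 4)/(L - 7))/2 = ((4 + B)/(-7 + L))/2 = (4 + B)/(2*(-7 + L)))
-14*d + F(-3, 8) = -14*9 + (4 + 8)/(2*(-7 - 3)) = -126 + (1/2)*12/(-10) = -126 + (1/2)*(-1/10)*12 = -126 - 3/5 = -633/5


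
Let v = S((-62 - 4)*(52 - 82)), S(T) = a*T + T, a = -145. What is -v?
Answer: 285120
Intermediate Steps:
S(T) = -144*T (S(T) = -145*T + T = -144*T)
v = -285120 (v = -144*(-62 - 4)*(52 - 82) = -(-9504)*(-30) = -144*1980 = -285120)
-v = -1*(-285120) = 285120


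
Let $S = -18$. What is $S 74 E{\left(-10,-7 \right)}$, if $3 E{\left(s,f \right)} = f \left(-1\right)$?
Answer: $-3108$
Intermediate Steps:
$E{\left(s,f \right)} = - \frac{f}{3}$ ($E{\left(s,f \right)} = \frac{f \left(-1\right)}{3} = \frac{\left(-1\right) f}{3} = - \frac{f}{3}$)
$S 74 E{\left(-10,-7 \right)} = \left(-18\right) 74 \left(\left(- \frac{1}{3}\right) \left(-7\right)\right) = \left(-1332\right) \frac{7}{3} = -3108$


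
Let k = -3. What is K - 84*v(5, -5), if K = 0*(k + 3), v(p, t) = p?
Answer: -420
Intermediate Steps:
K = 0 (K = 0*(-3 + 3) = 0*0 = 0)
K - 84*v(5, -5) = 0 - 84*5 = 0 - 420 = -420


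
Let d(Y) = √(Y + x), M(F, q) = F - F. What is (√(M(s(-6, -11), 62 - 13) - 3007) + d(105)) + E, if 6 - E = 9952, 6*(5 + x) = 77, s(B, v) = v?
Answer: -9946 + √4062/6 + I*√3007 ≈ -9935.4 + 54.836*I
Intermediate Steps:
x = 47/6 (x = -5 + (⅙)*77 = -5 + 77/6 = 47/6 ≈ 7.8333)
M(F, q) = 0
E = -9946 (E = 6 - 1*9952 = 6 - 9952 = -9946)
d(Y) = √(47/6 + Y) (d(Y) = √(Y + 47/6) = √(47/6 + Y))
(√(M(s(-6, -11), 62 - 13) - 3007) + d(105)) + E = (√(0 - 3007) + √(282 + 36*105)/6) - 9946 = (√(-3007) + √(282 + 3780)/6) - 9946 = (I*√3007 + √4062/6) - 9946 = (√4062/6 + I*√3007) - 9946 = -9946 + √4062/6 + I*√3007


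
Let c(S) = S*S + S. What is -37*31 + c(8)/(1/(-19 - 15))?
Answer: -3595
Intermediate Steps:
c(S) = S + S**2 (c(S) = S**2 + S = S + S**2)
-37*31 + c(8)/(1/(-19 - 15)) = -37*31 + (8*(1 + 8))/(1/(-19 - 15)) = -1147 + (8*9)/(1/(-34)) = -1147 + 72/(-1/34) = -1147 + 72*(-34) = -1147 - 2448 = -3595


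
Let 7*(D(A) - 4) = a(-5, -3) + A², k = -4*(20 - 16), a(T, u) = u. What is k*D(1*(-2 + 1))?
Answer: -416/7 ≈ -59.429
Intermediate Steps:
k = -16 (k = -4*4 = -16)
D(A) = 25/7 + A²/7 (D(A) = 4 + (-3 + A²)/7 = 4 + (-3/7 + A²/7) = 25/7 + A²/7)
k*D(1*(-2 + 1)) = -16*(25/7 + (1*(-2 + 1))²/7) = -16*(25/7 + (1*(-1))²/7) = -16*(25/7 + (⅐)*(-1)²) = -16*(25/7 + (⅐)*1) = -16*(25/7 + ⅐) = -16*26/7 = -416/7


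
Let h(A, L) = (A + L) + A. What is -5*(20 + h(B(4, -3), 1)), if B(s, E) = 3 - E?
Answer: -165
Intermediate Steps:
h(A, L) = L + 2*A
-5*(20 + h(B(4, -3), 1)) = -5*(20 + (1 + 2*(3 - 1*(-3)))) = -5*(20 + (1 + 2*(3 + 3))) = -5*(20 + (1 + 2*6)) = -5*(20 + (1 + 12)) = -5*(20 + 13) = -5*33 = -165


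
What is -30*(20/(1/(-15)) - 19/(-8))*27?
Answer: 964305/4 ≈ 2.4108e+5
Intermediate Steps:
-30*(20/(1/(-15)) - 19/(-8))*27 = -30*(20/(-1/15) - 19*(-⅛))*27 = -30*(20*(-15) + 19/8)*27 = -30*(-300 + 19/8)*27 = -30*(-2381/8)*27 = (35715/4)*27 = 964305/4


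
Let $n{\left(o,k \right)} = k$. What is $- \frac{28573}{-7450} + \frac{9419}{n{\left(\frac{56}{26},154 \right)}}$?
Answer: $\frac{18642948}{286825} \approx 64.998$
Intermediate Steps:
$- \frac{28573}{-7450} + \frac{9419}{n{\left(\frac{56}{26},154 \right)}} = - \frac{28573}{-7450} + \frac{9419}{154} = \left(-28573\right) \left(- \frac{1}{7450}\right) + 9419 \cdot \frac{1}{154} = \frac{28573}{7450} + \frac{9419}{154} = \frac{18642948}{286825}$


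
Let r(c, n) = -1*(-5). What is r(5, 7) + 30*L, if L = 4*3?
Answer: 365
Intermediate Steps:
r(c, n) = 5
L = 12
r(5, 7) + 30*L = 5 + 30*12 = 5 + 360 = 365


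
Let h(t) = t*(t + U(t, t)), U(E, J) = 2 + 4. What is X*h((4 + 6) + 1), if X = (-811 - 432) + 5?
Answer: -231506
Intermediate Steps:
U(E, J) = 6
h(t) = t*(6 + t) (h(t) = t*(t + 6) = t*(6 + t))
X = -1238 (X = -1243 + 5 = -1238)
X*h((4 + 6) + 1) = -1238*((4 + 6) + 1)*(6 + ((4 + 6) + 1)) = -1238*(10 + 1)*(6 + (10 + 1)) = -13618*(6 + 11) = -13618*17 = -1238*187 = -231506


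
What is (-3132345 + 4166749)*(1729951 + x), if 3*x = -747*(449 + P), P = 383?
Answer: 1575172826332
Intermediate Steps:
x = -207168 (x = (-747*(449 + 383))/3 = (-747*832)/3 = (1/3)*(-621504) = -207168)
(-3132345 + 4166749)*(1729951 + x) = (-3132345 + 4166749)*(1729951 - 207168) = 1034404*1522783 = 1575172826332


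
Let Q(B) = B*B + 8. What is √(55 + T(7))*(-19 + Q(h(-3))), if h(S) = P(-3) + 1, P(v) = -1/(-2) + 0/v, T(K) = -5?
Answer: -175*√2/4 ≈ -61.872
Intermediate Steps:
P(v) = ½ (P(v) = -1*(-½) + 0 = ½ + 0 = ½)
h(S) = 3/2 (h(S) = ½ + 1 = 3/2)
Q(B) = 8 + B² (Q(B) = B² + 8 = 8 + B²)
√(55 + T(7))*(-19 + Q(h(-3))) = √(55 - 5)*(-19 + (8 + (3/2)²)) = √50*(-19 + (8 + 9/4)) = (5*√2)*(-19 + 41/4) = (5*√2)*(-35/4) = -175*√2/4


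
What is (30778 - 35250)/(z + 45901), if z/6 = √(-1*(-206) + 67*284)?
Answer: -205269272/2106209377 + 26832*√19234/2106209377 ≈ -0.095692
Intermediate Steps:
z = 6*√19234 (z = 6*√(-1*(-206) + 67*284) = 6*√(206 + 19028) = 6*√19234 ≈ 832.12)
(30778 - 35250)/(z + 45901) = (30778 - 35250)/(6*√19234 + 45901) = -4472/(45901 + 6*√19234)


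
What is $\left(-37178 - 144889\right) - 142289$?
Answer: $-324356$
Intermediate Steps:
$\left(-37178 - 144889\right) - 142289 = -182067 - 142289 = -324356$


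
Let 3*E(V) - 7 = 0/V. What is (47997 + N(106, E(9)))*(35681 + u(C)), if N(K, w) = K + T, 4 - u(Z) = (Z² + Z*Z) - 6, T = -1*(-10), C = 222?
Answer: -3025201101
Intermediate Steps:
T = 10
u(Z) = 10 - 2*Z² (u(Z) = 4 - ((Z² + Z*Z) - 6) = 4 - ((Z² + Z²) - 6) = 4 - (2*Z² - 6) = 4 - (-6 + 2*Z²) = 4 + (6 - 2*Z²) = 10 - 2*Z²)
E(V) = 7/3 (E(V) = 7/3 + (0/V)/3 = 7/3 + (⅓)*0 = 7/3 + 0 = 7/3)
N(K, w) = 10 + K (N(K, w) = K + 10 = 10 + K)
(47997 + N(106, E(9)))*(35681 + u(C)) = (47997 + (10 + 106))*(35681 + (10 - 2*222²)) = (47997 + 116)*(35681 + (10 - 2*49284)) = 48113*(35681 + (10 - 98568)) = 48113*(35681 - 98558) = 48113*(-62877) = -3025201101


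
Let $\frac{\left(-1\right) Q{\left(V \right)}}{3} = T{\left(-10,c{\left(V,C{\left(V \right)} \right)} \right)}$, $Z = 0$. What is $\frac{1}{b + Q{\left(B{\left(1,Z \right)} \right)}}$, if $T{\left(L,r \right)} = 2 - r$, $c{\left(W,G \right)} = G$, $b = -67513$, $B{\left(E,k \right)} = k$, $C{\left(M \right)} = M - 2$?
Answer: $- \frac{1}{67525} \approx -1.4809 \cdot 10^{-5}$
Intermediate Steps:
$C{\left(M \right)} = -2 + M$ ($C{\left(M \right)} = M - 2 = -2 + M$)
$Q{\left(V \right)} = -12 + 3 V$ ($Q{\left(V \right)} = - 3 \left(2 - \left(-2 + V\right)\right) = - 3 \left(4 - V\right) = -12 + 3 V$)
$\frac{1}{b + Q{\left(B{\left(1,Z \right)} \right)}} = \frac{1}{-67513 + \left(-12 + 3 \cdot 0\right)} = \frac{1}{-67513 + \left(-12 + 0\right)} = \frac{1}{-67513 - 12} = \frac{1}{-67525} = - \frac{1}{67525}$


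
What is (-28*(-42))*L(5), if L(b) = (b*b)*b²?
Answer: 735000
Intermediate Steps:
L(b) = b⁴ (L(b) = b²*b² = b⁴)
(-28*(-42))*L(5) = -28*(-42)*5⁴ = 1176*625 = 735000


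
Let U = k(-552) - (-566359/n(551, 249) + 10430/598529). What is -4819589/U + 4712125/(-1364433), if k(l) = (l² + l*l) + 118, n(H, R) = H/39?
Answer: -1059400815951129892616/97436691726294690483 ≈ -10.873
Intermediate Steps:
n(H, R) = H/39 (n(H, R) = H*(1/39) = H/39)
k(l) = 118 + 2*l² (k(l) = (l² + l²) + 118 = 2*l² + 118 = 118 + 2*l²)
U = 214235565380553/329789479 (U = (118 + 2*(-552)²) - (-566359/((1/39)*551) + 10430/598529) = (118 + 2*304704) - (-566359/551/39 + 10430*(1/598529)) = (118 + 609408) - (-566359*39/551 + 10430/598529) = 609526 - (-22088001/551 + 10430/598529) = 609526 - 1*(-13220303403599/329789479) = 609526 + 13220303403599/329789479 = 214235565380553/329789479 ≈ 6.4961e+5)
-4819589/U + 4712125/(-1364433) = -4819589/214235565380553/329789479 + 4712125/(-1364433) = -4819589*329789479/214235565380553 + 4712125*(-1/1364433) = -1589449745304131/214235565380553 - 4712125/1364433 = -1059400815951129892616/97436691726294690483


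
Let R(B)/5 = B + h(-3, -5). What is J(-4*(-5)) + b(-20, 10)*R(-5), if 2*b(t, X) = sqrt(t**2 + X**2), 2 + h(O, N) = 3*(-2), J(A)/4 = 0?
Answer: -325*sqrt(5) ≈ -726.72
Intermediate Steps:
J(A) = 0 (J(A) = 4*0 = 0)
h(O, N) = -8 (h(O, N) = -2 + 3*(-2) = -2 - 6 = -8)
b(t, X) = sqrt(X**2 + t**2)/2 (b(t, X) = sqrt(t**2 + X**2)/2 = sqrt(X**2 + t**2)/2)
R(B) = -40 + 5*B (R(B) = 5*(B - 8) = 5*(-8 + B) = -40 + 5*B)
J(-4*(-5)) + b(-20, 10)*R(-5) = 0 + (sqrt(10**2 + (-20)**2)/2)*(-40 + 5*(-5)) = 0 + (sqrt(100 + 400)/2)*(-40 - 25) = 0 + (sqrt(500)/2)*(-65) = 0 + ((10*sqrt(5))/2)*(-65) = 0 + (5*sqrt(5))*(-65) = 0 - 325*sqrt(5) = -325*sqrt(5)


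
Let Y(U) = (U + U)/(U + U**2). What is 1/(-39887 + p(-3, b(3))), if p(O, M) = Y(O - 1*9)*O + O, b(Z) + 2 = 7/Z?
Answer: -11/438784 ≈ -2.5069e-5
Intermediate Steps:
b(Z) = -2 + 7/Z
Y(U) = 2*U/(U + U**2) (Y(U) = (2*U)/(U + U**2) = 2*U/(U + U**2))
p(O, M) = O + 2*O/(-8 + O) (p(O, M) = (2/(1 + (O - 1*9)))*O + O = (2/(1 + (O - 9)))*O + O = (2/(1 + (-9 + O)))*O + O = (2/(-8 + O))*O + O = 2*O/(-8 + O) + O = O + 2*O/(-8 + O))
1/(-39887 + p(-3, b(3))) = 1/(-39887 - 3*(-6 - 3)/(-8 - 3)) = 1/(-39887 - 3*(-9)/(-11)) = 1/(-39887 - 3*(-1/11)*(-9)) = 1/(-39887 - 27/11) = 1/(-438784/11) = -11/438784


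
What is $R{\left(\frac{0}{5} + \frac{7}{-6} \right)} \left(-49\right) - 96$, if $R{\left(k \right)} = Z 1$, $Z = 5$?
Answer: $-341$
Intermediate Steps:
$R{\left(k \right)} = 5$ ($R{\left(k \right)} = 5 \cdot 1 = 5$)
$R{\left(\frac{0}{5} + \frac{7}{-6} \right)} \left(-49\right) - 96 = 5 \left(-49\right) - 96 = -245 - 96 = -341$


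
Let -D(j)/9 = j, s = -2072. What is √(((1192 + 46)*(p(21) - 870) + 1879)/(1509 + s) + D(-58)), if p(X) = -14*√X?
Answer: √(770784721 + 9757916*√21)/563 ≈ 50.723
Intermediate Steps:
D(j) = -9*j
√(((1192 + 46)*(p(21) - 870) + 1879)/(1509 + s) + D(-58)) = √(((1192 + 46)*(-14*√21 - 870) + 1879)/(1509 - 2072) - 9*(-58)) = √((1238*(-870 - 14*√21) + 1879)/(-563) + 522) = √(((-1077060 - 17332*√21) + 1879)*(-1/563) + 522) = √((-1075181 - 17332*√21)*(-1/563) + 522) = √((1075181/563 + 17332*√21/563) + 522) = √(1369067/563 + 17332*√21/563)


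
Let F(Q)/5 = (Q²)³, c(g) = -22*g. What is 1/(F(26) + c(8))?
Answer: 1/1544578704 ≈ 6.4743e-10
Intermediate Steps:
F(Q) = 5*Q⁶ (F(Q) = 5*(Q²)³ = 5*Q⁶)
1/(F(26) + c(8)) = 1/(5*26⁶ - 22*8) = 1/(5*308915776 - 176) = 1/(1544578880 - 176) = 1/1544578704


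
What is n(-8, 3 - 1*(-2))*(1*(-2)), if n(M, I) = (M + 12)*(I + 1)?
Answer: -48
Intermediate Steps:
n(M, I) = (1 + I)*(12 + M) (n(M, I) = (12 + M)*(1 + I) = (1 + I)*(12 + M))
n(-8, 3 - 1*(-2))*(1*(-2)) = (12 - 8 + 12*(3 - 1*(-2)) + (3 - 1*(-2))*(-8))*(1*(-2)) = (12 - 8 + 12*(3 + 2) + (3 + 2)*(-8))*(-2) = (12 - 8 + 12*5 + 5*(-8))*(-2) = (12 - 8 + 60 - 40)*(-2) = 24*(-2) = -48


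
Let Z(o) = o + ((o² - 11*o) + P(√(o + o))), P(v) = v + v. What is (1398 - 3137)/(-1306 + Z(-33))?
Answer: -196507/13033 + 3478*I*√66/13033 ≈ -15.078 + 2.168*I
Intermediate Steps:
P(v) = 2*v
Z(o) = o² - 10*o + 2*√2*√o (Z(o) = o + ((o² - 11*o) + 2*√(o + o)) = o + ((o² - 11*o) + 2*√(2*o)) = o + ((o² - 11*o) + 2*(√2*√o)) = o + ((o² - 11*o) + 2*√2*√o) = o + (o² - 11*o + 2*√2*√o) = o² - 10*o + 2*√2*√o)
(1398 - 3137)/(-1306 + Z(-33)) = (1398 - 3137)/(-1306 + ((-33)² - 10*(-33) + 2*√2*√(-33))) = -1739/(-1306 + (1089 + 330 + 2*√2*(I*√33))) = -1739/(-1306 + (1089 + 330 + 2*I*√66)) = -1739/(-1306 + (1419 + 2*I*√66)) = -1739/(113 + 2*I*√66)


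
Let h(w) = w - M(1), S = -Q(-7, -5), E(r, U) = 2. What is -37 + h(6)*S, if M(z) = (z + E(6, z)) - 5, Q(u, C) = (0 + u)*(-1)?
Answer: -93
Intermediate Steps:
Q(u, C) = -u (Q(u, C) = u*(-1) = -u)
M(z) = -3 + z (M(z) = (z + 2) - 5 = (2 + z) - 5 = -3 + z)
S = -7 (S = -(-1)*(-7) = -1*7 = -7)
h(w) = 2 + w (h(w) = w - (-3 + 1) = w - 1*(-2) = w + 2 = 2 + w)
-37 + h(6)*S = -37 + (2 + 6)*(-7) = -37 + 8*(-7) = -37 - 56 = -93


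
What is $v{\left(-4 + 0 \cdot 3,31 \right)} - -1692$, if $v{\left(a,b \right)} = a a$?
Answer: $1708$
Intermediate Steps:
$v{\left(a,b \right)} = a^{2}$
$v{\left(-4 + 0 \cdot 3,31 \right)} - -1692 = \left(-4 + 0 \cdot 3\right)^{2} - -1692 = \left(-4 + 0\right)^{2} + 1692 = \left(-4\right)^{2} + 1692 = 16 + 1692 = 1708$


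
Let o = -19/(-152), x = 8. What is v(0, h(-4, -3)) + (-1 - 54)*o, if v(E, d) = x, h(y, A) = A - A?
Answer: 9/8 ≈ 1.1250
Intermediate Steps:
h(y, A) = 0
o = 1/8 (o = -19*(-1/152) = 1/8 ≈ 0.12500)
v(E, d) = 8
v(0, h(-4, -3)) + (-1 - 54)*o = 8 + (-1 - 54)*(1/8) = 8 - 55*1/8 = 8 - 55/8 = 9/8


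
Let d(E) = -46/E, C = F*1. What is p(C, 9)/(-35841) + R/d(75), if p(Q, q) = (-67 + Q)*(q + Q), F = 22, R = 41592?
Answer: -18633725205/274781 ≈ -67813.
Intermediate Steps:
C = 22 (C = 22*1 = 22)
p(Q, q) = (-67 + Q)*(Q + q)
p(C, 9)/(-35841) + R/d(75) = (22**2 - 67*22 - 67*9 + 22*9)/(-35841) + 41592/((-46/75)) = (484 - 1474 - 603 + 198)*(-1/35841) + 41592/((-46*1/75)) = -1395*(-1/35841) + 41592/(-46/75) = 465/11947 + 41592*(-75/46) = 465/11947 - 1559700/23 = -18633725205/274781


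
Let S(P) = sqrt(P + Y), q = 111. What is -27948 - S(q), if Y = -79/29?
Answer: -27948 - 2*sqrt(22765)/29 ≈ -27958.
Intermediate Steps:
Y = -79/29 (Y = -79*1/29 = -79/29 ≈ -2.7241)
S(P) = sqrt(-79/29 + P) (S(P) = sqrt(P - 79/29) = sqrt(-79/29 + P))
-27948 - S(q) = -27948 - sqrt(-2291 + 841*111)/29 = -27948 - sqrt(-2291 + 93351)/29 = -27948 - sqrt(91060)/29 = -27948 - 2*sqrt(22765)/29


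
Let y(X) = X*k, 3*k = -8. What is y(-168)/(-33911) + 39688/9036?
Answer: 335452910/76604949 ≈ 4.3790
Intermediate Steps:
k = -8/3 (k = (1/3)*(-8) = -8/3 ≈ -2.6667)
y(X) = -8*X/3 (y(X) = X*(-8/3) = -8*X/3)
y(-168)/(-33911) + 39688/9036 = -8/3*(-168)/(-33911) + 39688/9036 = 448*(-1/33911) + 39688*(1/9036) = -448/33911 + 9922/2259 = 335452910/76604949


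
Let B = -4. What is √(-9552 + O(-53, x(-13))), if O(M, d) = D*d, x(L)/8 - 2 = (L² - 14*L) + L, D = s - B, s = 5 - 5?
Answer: 4*√83 ≈ 36.442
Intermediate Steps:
s = 0
D = 4 (D = 0 - 1*(-4) = 0 + 4 = 4)
x(L) = 16 - 104*L + 8*L² (x(L) = 16 + 8*((L² - 14*L) + L) = 16 + 8*(L² - 13*L) = 16 + (-104*L + 8*L²) = 16 - 104*L + 8*L²)
O(M, d) = 4*d
√(-9552 + O(-53, x(-13))) = √(-9552 + 4*(16 - 104*(-13) + 8*(-13)²)) = √(-9552 + 4*(16 + 1352 + 8*169)) = √(-9552 + 4*(16 + 1352 + 1352)) = √(-9552 + 4*2720) = √(-9552 + 10880) = √1328 = 4*√83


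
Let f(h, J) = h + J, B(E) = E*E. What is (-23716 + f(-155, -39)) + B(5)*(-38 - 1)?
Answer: -24885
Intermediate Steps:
B(E) = E²
f(h, J) = J + h
(-23716 + f(-155, -39)) + B(5)*(-38 - 1) = (-23716 + (-39 - 155)) + 5²*(-38 - 1) = (-23716 - 194) + 25*(-39) = -23910 - 975 = -24885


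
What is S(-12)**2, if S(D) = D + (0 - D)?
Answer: 0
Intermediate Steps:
S(D) = 0 (S(D) = D - D = 0)
S(-12)**2 = 0**2 = 0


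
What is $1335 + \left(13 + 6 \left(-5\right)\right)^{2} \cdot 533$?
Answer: $155372$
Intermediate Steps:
$1335 + \left(13 + 6 \left(-5\right)\right)^{2} \cdot 533 = 1335 + \left(13 - 30\right)^{2} \cdot 533 = 1335 + \left(-17\right)^{2} \cdot 533 = 1335 + 289 \cdot 533 = 1335 + 154037 = 155372$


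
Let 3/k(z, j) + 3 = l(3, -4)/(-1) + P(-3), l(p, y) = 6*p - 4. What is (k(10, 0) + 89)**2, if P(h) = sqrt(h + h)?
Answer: 2*(134390*sqrt(6) + 1116287*I)/(34*sqrt(6) + 283*I) ≈ 7890.3 - 4.4254*I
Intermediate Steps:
l(p, y) = -4 + 6*p
P(h) = sqrt(2)*sqrt(h) (P(h) = sqrt(2*h) = sqrt(2)*sqrt(h))
k(z, j) = 3/(-17 + I*sqrt(6)) (k(z, j) = 3/(-3 + ((-4 + 6*3)/(-1) + sqrt(2)*sqrt(-3))) = 3/(-3 + (-(-4 + 18) + sqrt(2)*(I*sqrt(3)))) = 3/(-3 + (-1*14 + I*sqrt(6))) = 3/(-3 + (-14 + I*sqrt(6))) = 3/(-17 + I*sqrt(6)))
(k(10, 0) + 89)**2 = ((-51/295 - 3*I*sqrt(6)/295) + 89)**2 = (26204/295 - 3*I*sqrt(6)/295)**2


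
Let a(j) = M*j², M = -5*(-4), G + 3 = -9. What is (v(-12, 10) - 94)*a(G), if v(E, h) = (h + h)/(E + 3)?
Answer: -277120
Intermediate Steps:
G = -12 (G = -3 - 9 = -12)
v(E, h) = 2*h/(3 + E) (v(E, h) = (2*h)/(3 + E) = 2*h/(3 + E))
M = 20
a(j) = 20*j²
(v(-12, 10) - 94)*a(G) = (2*10/(3 - 12) - 94)*(20*(-12)²) = (2*10/(-9) - 94)*(20*144) = (2*10*(-⅑) - 94)*2880 = (-20/9 - 94)*2880 = -866/9*2880 = -277120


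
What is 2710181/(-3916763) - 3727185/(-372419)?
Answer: 13589177404316/1458676959697 ≈ 9.3161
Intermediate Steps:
2710181/(-3916763) - 3727185/(-372419) = 2710181*(-1/3916763) - 3727185*(-1/372419) = -2710181/3916763 + 3727185/372419 = 13589177404316/1458676959697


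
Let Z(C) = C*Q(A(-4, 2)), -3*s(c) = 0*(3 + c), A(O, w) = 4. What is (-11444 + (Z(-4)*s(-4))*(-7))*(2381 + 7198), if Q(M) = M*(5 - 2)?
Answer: -109622076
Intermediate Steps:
s(c) = 0 (s(c) = -0*(3 + c) = -1/3*0 = 0)
Q(M) = 3*M (Q(M) = M*3 = 3*M)
Z(C) = 12*C (Z(C) = C*(3*4) = C*12 = 12*C)
(-11444 + (Z(-4)*s(-4))*(-7))*(2381 + 7198) = (-11444 + ((12*(-4))*0)*(-7))*(2381 + 7198) = (-11444 - 48*0*(-7))*9579 = (-11444 + 0*(-7))*9579 = (-11444 + 0)*9579 = -11444*9579 = -109622076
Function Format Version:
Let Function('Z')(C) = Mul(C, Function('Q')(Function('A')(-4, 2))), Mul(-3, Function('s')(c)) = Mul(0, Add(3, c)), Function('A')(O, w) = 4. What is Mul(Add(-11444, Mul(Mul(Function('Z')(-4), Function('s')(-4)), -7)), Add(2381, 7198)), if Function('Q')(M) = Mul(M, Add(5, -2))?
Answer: -109622076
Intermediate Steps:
Function('s')(c) = 0 (Function('s')(c) = Mul(Rational(-1, 3), Mul(0, Add(3, c))) = Mul(Rational(-1, 3), 0) = 0)
Function('Q')(M) = Mul(3, M) (Function('Q')(M) = Mul(M, 3) = Mul(3, M))
Function('Z')(C) = Mul(12, C) (Function('Z')(C) = Mul(C, Mul(3, 4)) = Mul(C, 12) = Mul(12, C))
Mul(Add(-11444, Mul(Mul(Function('Z')(-4), Function('s')(-4)), -7)), Add(2381, 7198)) = Mul(Add(-11444, Mul(Mul(Mul(12, -4), 0), -7)), Add(2381, 7198)) = Mul(Add(-11444, Mul(Mul(-48, 0), -7)), 9579) = Mul(Add(-11444, Mul(0, -7)), 9579) = Mul(Add(-11444, 0), 9579) = Mul(-11444, 9579) = -109622076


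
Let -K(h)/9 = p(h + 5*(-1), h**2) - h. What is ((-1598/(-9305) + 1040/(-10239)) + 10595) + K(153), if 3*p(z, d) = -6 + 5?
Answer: 1140911577347/95273895 ≈ 11975.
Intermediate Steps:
p(z, d) = -1/3 (p(z, d) = (-6 + 5)/3 = (1/3)*(-1) = -1/3)
K(h) = 3 + 9*h (K(h) = -9*(-1/3 - h) = 3 + 9*h)
((-1598/(-9305) + 1040/(-10239)) + 10595) + K(153) = ((-1598/(-9305) + 1040/(-10239)) + 10595) + (3 + 9*153) = ((-1598*(-1/9305) + 1040*(-1/10239)) + 10595) + (3 + 1377) = ((1598/9305 - 1040/10239) + 10595) + 1380 = (6684722/95273895 + 10595) + 1380 = 1009433602247/95273895 + 1380 = 1140911577347/95273895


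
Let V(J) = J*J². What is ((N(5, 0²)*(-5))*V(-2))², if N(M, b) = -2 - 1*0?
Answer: 6400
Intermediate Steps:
N(M, b) = -2 (N(M, b) = -2 + 0 = -2)
V(J) = J³
((N(5, 0²)*(-5))*V(-2))² = (-2*(-5)*(-2)³)² = (10*(-8))² = (-80)² = 6400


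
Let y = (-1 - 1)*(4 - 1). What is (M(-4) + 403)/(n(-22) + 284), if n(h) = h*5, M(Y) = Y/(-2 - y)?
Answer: 67/29 ≈ 2.3103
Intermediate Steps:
y = -6 (y = -2*3 = -6)
M(Y) = Y/4 (M(Y) = Y/(-2 - 1*(-6)) = Y/(-2 + 6) = Y/4)
n(h) = 5*h
(M(-4) + 403)/(n(-22) + 284) = ((¼)*(-4) + 403)/(5*(-22) + 284) = (-1 + 403)/(-110 + 284) = 402/174 = 402*(1/174) = 67/29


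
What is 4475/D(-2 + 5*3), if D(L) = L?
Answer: 4475/13 ≈ 344.23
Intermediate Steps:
4475/D(-2 + 5*3) = 4475/(-2 + 5*3) = 4475/(-2 + 15) = 4475/13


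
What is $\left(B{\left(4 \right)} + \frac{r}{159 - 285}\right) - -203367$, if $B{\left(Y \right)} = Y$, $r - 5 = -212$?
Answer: $\frac{2847217}{14} \approx 2.0337 \cdot 10^{5}$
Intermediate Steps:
$r = -207$ ($r = 5 - 212 = -207$)
$\left(B{\left(4 \right)} + \frac{r}{159 - 285}\right) - -203367 = \left(4 + \frac{1}{159 - 285} \left(-207\right)\right) - -203367 = \left(4 + \frac{1}{-126} \left(-207\right)\right) + 203367 = \left(4 - - \frac{23}{14}\right) + 203367 = \left(4 + \frac{23}{14}\right) + 203367 = \frac{79}{14} + 203367 = \frac{2847217}{14}$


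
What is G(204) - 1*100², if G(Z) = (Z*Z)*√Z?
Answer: -10000 + 83232*√51 ≈ 5.8440e+5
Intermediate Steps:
G(Z) = Z^(5/2) (G(Z) = Z²*√Z = Z^(5/2))
G(204) - 1*100² = 204^(5/2) - 1*100² = 83232*√51 - 1*10000 = 83232*√51 - 10000 = -10000 + 83232*√51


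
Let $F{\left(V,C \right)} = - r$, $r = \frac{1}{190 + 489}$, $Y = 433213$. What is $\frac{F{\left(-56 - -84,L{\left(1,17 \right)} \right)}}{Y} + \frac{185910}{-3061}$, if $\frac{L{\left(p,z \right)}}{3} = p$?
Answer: $- \frac{54685728978631}{900398130247} \approx -60.735$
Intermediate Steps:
$L{\left(p,z \right)} = 3 p$
$r = \frac{1}{679} \approx 0.0014728$
$F{\left(V,C \right)} = - \frac{1}{679}$ ($F{\left(V,C \right)} = \left(-1\right) \frac{1}{679} = - \frac{1}{679}$)
$\frac{F{\left(-56 - -84,L{\left(1,17 \right)} \right)}}{Y} + \frac{185910}{-3061} = - \frac{1}{679 \cdot 433213} + \frac{185910}{-3061} = \left(- \frac{1}{679}\right) \frac{1}{433213} + 185910 \left(- \frac{1}{3061}\right) = - \frac{1}{294151627} - \frac{185910}{3061} = - \frac{54685728978631}{900398130247}$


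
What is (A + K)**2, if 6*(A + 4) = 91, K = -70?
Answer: 124609/36 ≈ 3461.4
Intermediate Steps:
A = 67/6 (A = -4 + (1/6)*91 = -4 + 91/6 = 67/6 ≈ 11.167)
(A + K)**2 = (67/6 - 70)**2 = (-353/6)**2 = 124609/36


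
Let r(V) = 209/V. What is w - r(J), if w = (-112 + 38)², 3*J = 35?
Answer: 191033/35 ≈ 5458.1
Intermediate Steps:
J = 35/3 (J = (⅓)*35 = 35/3 ≈ 11.667)
w = 5476 (w = (-74)² = 5476)
w - r(J) = 5476 - 209/35/3 = 5476 - 209*3/35 = 5476 - 1*627/35 = 5476 - 627/35 = 191033/35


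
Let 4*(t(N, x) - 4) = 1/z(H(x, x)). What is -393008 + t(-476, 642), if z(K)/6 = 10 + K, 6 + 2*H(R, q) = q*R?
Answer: -1943851232543/4946136 ≈ -3.9300e+5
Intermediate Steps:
H(R, q) = -3 + R*q/2 (H(R, q) = -3 + (q*R)/2 = -3 + (R*q)/2 = -3 + R*q/2)
z(K) = 60 + 6*K (z(K) = 6*(10 + K) = 60 + 6*K)
t(N, x) = 4 + 1/(4*(42 + 3*x**2)) (t(N, x) = 4 + 1/(4*(60 + 6*(-3 + x*x/2))) = 4 + 1/(4*(60 + 6*(-3 + x**2/2))) = 4 + 1/(4*(60 + (-18 + 3*x**2))) = 4 + 1/(4*(42 + 3*x**2)))
-393008 + t(-476, 642) = -393008 + (673 + 48*642**2)/(12*(14 + 642**2)) = -393008 + (673 + 48*412164)/(12*(14 + 412164)) = -393008 + (1/12)*(673 + 19783872)/412178 = -393008 + (1/12)*(1/412178)*19784545 = -393008 + 19784545/4946136 = -1943851232543/4946136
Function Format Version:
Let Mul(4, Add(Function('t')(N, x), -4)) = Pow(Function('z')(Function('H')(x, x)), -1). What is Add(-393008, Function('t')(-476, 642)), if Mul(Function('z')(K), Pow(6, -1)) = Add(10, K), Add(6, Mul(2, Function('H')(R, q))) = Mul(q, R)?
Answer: Rational(-1943851232543, 4946136) ≈ -3.9300e+5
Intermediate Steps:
Function('H')(R, q) = Add(-3, Mul(Rational(1, 2), R, q)) (Function('H')(R, q) = Add(-3, Mul(Rational(1, 2), Mul(q, R))) = Add(-3, Mul(Rational(1, 2), Mul(R, q))) = Add(-3, Mul(Rational(1, 2), R, q)))
Function('z')(K) = Add(60, Mul(6, K)) (Function('z')(K) = Mul(6, Add(10, K)) = Add(60, Mul(6, K)))
Function('t')(N, x) = Add(4, Mul(Rational(1, 4), Pow(Add(42, Mul(3, Pow(x, 2))), -1))) (Function('t')(N, x) = Add(4, Mul(Rational(1, 4), Pow(Add(60, Mul(6, Add(-3, Mul(Rational(1, 2), x, x)))), -1))) = Add(4, Mul(Rational(1, 4), Pow(Add(60, Mul(6, Add(-3, Mul(Rational(1, 2), Pow(x, 2))))), -1))) = Add(4, Mul(Rational(1, 4), Pow(Add(60, Add(-18, Mul(3, Pow(x, 2)))), -1))) = Add(4, Mul(Rational(1, 4), Pow(Add(42, Mul(3, Pow(x, 2))), -1))))
Add(-393008, Function('t')(-476, 642)) = Add(-393008, Mul(Rational(1, 12), Pow(Add(14, Pow(642, 2)), -1), Add(673, Mul(48, Pow(642, 2))))) = Add(-393008, Mul(Rational(1, 12), Pow(Add(14, 412164), -1), Add(673, Mul(48, 412164)))) = Add(-393008, Mul(Rational(1, 12), Pow(412178, -1), Add(673, 19783872))) = Add(-393008, Mul(Rational(1, 12), Rational(1, 412178), 19784545)) = Add(-393008, Rational(19784545, 4946136)) = Rational(-1943851232543, 4946136)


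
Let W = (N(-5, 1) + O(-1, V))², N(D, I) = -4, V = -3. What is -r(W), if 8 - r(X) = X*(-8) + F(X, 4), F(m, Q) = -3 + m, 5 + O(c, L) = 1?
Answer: -459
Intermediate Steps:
O(c, L) = -4 (O(c, L) = -5 + 1 = -4)
W = 64 (W = (-4 - 4)² = (-8)² = 64)
r(X) = 11 + 7*X (r(X) = 8 - (X*(-8) + (-3 + X)) = 8 - (-8*X + (-3 + X)) = 8 - (-3 - 7*X) = 8 + (3 + 7*X) = 11 + 7*X)
-r(W) = -(11 + 7*64) = -(11 + 448) = -1*459 = -459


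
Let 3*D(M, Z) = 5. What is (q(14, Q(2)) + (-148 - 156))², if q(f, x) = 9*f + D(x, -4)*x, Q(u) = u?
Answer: 274576/9 ≈ 30508.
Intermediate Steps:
D(M, Z) = 5/3 (D(M, Z) = (⅓)*5 = 5/3)
q(f, x) = 9*f + 5*x/3
(q(14, Q(2)) + (-148 - 156))² = ((9*14 + (5/3)*2) + (-148 - 156))² = ((126 + 10/3) - 304)² = (388/3 - 304)² = (-524/3)² = 274576/9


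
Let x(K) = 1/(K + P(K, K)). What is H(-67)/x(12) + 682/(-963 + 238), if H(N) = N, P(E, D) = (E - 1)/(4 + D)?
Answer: -9871637/11600 ≈ -851.00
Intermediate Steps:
P(E, D) = (-1 + E)/(4 + D)
x(K) = 1/(K + (-1 + K)/(4 + K))
H(-67)/x(12) + 682/(-963 + 238) = -67*(-1 + 12 + 12*(4 + 12))/(4 + 12) + 682/(-963 + 238) = -67/(16/(-1 + 12 + 12*16)) + 682/(-725) = -67/(16/(-1 + 12 + 192)) + 682*(-1/725) = -67/(16/203) - 682/725 = -67/((1/203)*16) - 682/725 = -67/16/203 - 682/725 = -67*203/16 - 682/725 = -13601/16 - 682/725 = -9871637/11600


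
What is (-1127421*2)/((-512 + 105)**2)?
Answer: -2254842/165649 ≈ -13.612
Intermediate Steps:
(-1127421*2)/((-512 + 105)**2) = -2254842/((-407)**2) = -2254842/165649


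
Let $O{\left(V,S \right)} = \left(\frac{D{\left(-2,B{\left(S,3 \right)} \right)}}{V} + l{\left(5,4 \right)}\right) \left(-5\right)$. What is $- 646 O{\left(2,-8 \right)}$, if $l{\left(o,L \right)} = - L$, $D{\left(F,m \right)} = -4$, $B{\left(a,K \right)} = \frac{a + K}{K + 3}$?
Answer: $-19380$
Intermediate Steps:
$B{\left(a,K \right)} = \frac{K + a}{3 + K}$
$O{\left(V,S \right)} = 20 + \frac{20}{V}$ ($O{\left(V,S \right)} = \left(- \frac{4}{V} - 4\right) \left(-5\right) = \left(-4 - \frac{4}{V}\right) \left(-5\right) = 20 + \frac{20}{V}$)
$- 646 O{\left(2,-8 \right)} = - 646 \left(20 + \frac{20}{2}\right) = - 646 \left(20 + 20 \cdot \frac{1}{2}\right) = - 646 \left(20 + 10\right) = \left(-646\right) 30 = -19380$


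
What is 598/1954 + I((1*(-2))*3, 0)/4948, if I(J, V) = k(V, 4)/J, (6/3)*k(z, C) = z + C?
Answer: 4437379/14502588 ≈ 0.30597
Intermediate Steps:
k(z, C) = C/2 + z/2 (k(z, C) = (z + C)/2 = (C + z)/2 = C/2 + z/2)
I(J, V) = (2 + V/2)/J (I(J, V) = ((½)*4 + V/2)/J = (2 + V/2)/J)
598/1954 + I((1*(-2))*3, 0)/4948 = 598/1954 + ((4 + 0)/(2*(((1*(-2))*3))))/4948 = 598*(1/1954) + ((½)*4/(-2*3))*(1/4948) = 299/977 + ((½)*4/(-6))*(1/4948) = 299/977 + ((½)*(-⅙)*4)*(1/4948) = 299/977 - ⅓*1/4948 = 299/977 - 1/14844 = 4437379/14502588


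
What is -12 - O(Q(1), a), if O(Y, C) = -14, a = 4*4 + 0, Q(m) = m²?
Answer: 2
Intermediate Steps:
a = 16 (a = 16 + 0 = 16)
-12 - O(Q(1), a) = -12 - 1*(-14) = -12 + 14 = 2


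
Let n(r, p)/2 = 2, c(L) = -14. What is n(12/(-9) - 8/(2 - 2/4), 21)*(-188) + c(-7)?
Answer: -766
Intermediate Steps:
n(r, p) = 4 (n(r, p) = 2*2 = 4)
n(12/(-9) - 8/(2 - 2/4), 21)*(-188) + c(-7) = 4*(-188) - 14 = -752 - 14 = -766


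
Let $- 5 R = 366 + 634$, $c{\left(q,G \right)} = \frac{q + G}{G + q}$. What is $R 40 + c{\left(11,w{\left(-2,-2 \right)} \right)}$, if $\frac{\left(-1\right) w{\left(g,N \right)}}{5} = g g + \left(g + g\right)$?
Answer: $-7999$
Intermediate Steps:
$w{\left(g,N \right)} = - 10 g - 5 g^{2}$ ($w{\left(g,N \right)} = - 5 \left(g g + \left(g + g\right)\right) = - 5 \left(g^{2} + 2 g\right) = - 10 g - 5 g^{2}$)
$c{\left(q,G \right)} = 1$ ($c{\left(q,G \right)} = \frac{G + q}{G + q} = 1$)
$R = -200$ ($R = - \frac{366 + 634}{5} = \left(- \frac{1}{5}\right) 1000 = -200$)
$R 40 + c{\left(11,w{\left(-2,-2 \right)} \right)} = \left(-200\right) 40 + 1 = -8000 + 1 = -7999$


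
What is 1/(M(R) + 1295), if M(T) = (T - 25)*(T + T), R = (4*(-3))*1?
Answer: 1/2183 ≈ 0.00045808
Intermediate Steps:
R = -12 (R = -12*1 = -12)
M(T) = 2*T*(-25 + T) (M(T) = (-25 + T)*(2*T) = 2*T*(-25 + T))
1/(M(R) + 1295) = 1/(2*(-12)*(-25 - 12) + 1295) = 1/(2*(-12)*(-37) + 1295) = 1/(888 + 1295) = 1/2183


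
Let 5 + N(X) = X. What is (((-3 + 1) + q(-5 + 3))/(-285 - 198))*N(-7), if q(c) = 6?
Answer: 16/161 ≈ 0.099379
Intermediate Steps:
N(X) = -5 + X
(((-3 + 1) + q(-5 + 3))/(-285 - 198))*N(-7) = (((-3 + 1) + 6)/(-285 - 198))*(-5 - 7) = ((-2 + 6)/(-483))*(-12) = -1/483*4*(-12) = -4/483*(-12) = 16/161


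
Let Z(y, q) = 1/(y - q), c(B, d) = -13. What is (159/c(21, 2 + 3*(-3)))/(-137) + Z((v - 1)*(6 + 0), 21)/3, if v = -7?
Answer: 31132/368667 ≈ 0.084445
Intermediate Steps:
(159/c(21, 2 + 3*(-3)))/(-137) + Z((v - 1)*(6 + 0), 21)/3 = (159/(-13))/(-137) + 1/(((-7 - 1)*(6 + 0) - 1*21)*3) = (159*(-1/13))*(-1/137) + (⅓)/(-8*6 - 21) = -159/13*(-1/137) + (⅓)/(-48 - 21) = 159/1781 + (⅓)/(-69) = 159/1781 - 1/69*⅓ = 159/1781 - 1/207 = 31132/368667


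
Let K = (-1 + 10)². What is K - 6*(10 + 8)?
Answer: -27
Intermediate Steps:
K = 81 (K = 9² = 81)
K - 6*(10 + 8) = 81 - 6*(10 + 8) = 81 - 6*18 = 81 - 1*108 = 81 - 108 = -27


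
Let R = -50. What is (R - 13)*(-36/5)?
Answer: 2268/5 ≈ 453.60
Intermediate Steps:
(R - 13)*(-36/5) = (-50 - 13)*(-36/5) = -(-2268)/5 = -63*(-36/5) = 2268/5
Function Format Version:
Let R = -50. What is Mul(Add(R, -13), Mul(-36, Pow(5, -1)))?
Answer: Rational(2268, 5) ≈ 453.60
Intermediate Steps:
Mul(Add(R, -13), Mul(-36, Pow(5, -1))) = Mul(Add(-50, -13), Mul(-36, Pow(5, -1))) = Mul(-63, Mul(-36, Rational(1, 5))) = Mul(-63, Rational(-36, 5)) = Rational(2268, 5)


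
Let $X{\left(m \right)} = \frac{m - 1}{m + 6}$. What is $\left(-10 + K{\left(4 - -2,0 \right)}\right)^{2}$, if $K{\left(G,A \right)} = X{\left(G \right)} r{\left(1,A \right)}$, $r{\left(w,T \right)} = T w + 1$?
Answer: $\frac{13225}{144} \approx 91.84$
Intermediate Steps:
$r{\left(w,T \right)} = 1 + T w$
$X{\left(m \right)} = \frac{-1 + m}{6 + m}$
$K{\left(G,A \right)} = \frac{\left(1 + A\right) \left(-1 + G\right)}{6 + G}$ ($K{\left(G,A \right)} = \frac{-1 + G}{6 + G} \left(1 + A 1\right) = \frac{-1 + G}{6 + G} \left(1 + A\right) = \frac{\left(1 + A\right) \left(-1 + G\right)}{6 + G}$)
$\left(-10 + K{\left(4 - -2,0 \right)}\right)^{2} = \left(-10 + \frac{\left(1 + 0\right) \left(-1 + \left(4 - -2\right)\right)}{6 + \left(4 - -2\right)}\right)^{2} = \left(-10 + \frac{1}{6 + \left(4 + 2\right)} 1 \left(-1 + \left(4 + 2\right)\right)\right)^{2} = \left(-10 + \frac{1}{6 + 6} \cdot 1 \left(-1 + 6\right)\right)^{2} = \left(-10 + \frac{1}{12} \cdot 1 \cdot 5\right)^{2} = \left(-10 + \frac{5}{12}\right)^{2} = \left(- \frac{115}{12}\right)^{2} = \frac{13225}{144}$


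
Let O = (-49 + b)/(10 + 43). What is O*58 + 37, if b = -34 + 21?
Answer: -1635/53 ≈ -30.849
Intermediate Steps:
b = -13
O = -62/53 (O = (-49 - 13)/(10 + 43) = -62/53 ≈ -1.1698)
O*58 + 37 = -62/53*58 + 37 = -3596/53 + 37 = -1635/53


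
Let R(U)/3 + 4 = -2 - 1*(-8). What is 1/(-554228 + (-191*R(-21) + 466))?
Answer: -1/554908 ≈ -1.8021e-6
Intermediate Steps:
R(U) = 6 (R(U) = -12 + 3*(-2 - 1*(-8)) = -12 + 3*(-2 + 8) = -12 + 3*6 = -12 + 18 = 6)
1/(-554228 + (-191*R(-21) + 466)) = 1/(-554228 + (-191*6 + 466)) = 1/(-554228 + (-1146 + 466)) = 1/(-554228 - 680) = 1/(-554908) = -1/554908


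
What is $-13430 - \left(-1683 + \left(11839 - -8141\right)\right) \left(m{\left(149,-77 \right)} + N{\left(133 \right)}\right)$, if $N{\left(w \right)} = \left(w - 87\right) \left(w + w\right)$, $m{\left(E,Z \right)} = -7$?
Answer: $-223767443$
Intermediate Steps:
$N{\left(w \right)} = 2 w \left(-87 + w\right)$ ($N{\left(w \right)} = \left(-87 + w\right) 2 w = 2 w \left(-87 + w\right)$)
$-13430 - \left(-1683 + \left(11839 - -8141\right)\right) \left(m{\left(149,-77 \right)} + N{\left(133 \right)}\right) = -13430 - \left(-1683 + \left(11839 - -8141\right)\right) \left(-7 + 2 \cdot 133 \left(-87 + 133\right)\right) = -13430 - \left(-1683 + \left(11839 + 8141\right)\right) \left(-7 + 2 \cdot 133 \cdot 46\right) = -13430 - \left(-1683 + 19980\right) \left(-7 + 12236\right) = -13430 - 18297 \cdot 12229 = -13430 - 223754013 = -223767443$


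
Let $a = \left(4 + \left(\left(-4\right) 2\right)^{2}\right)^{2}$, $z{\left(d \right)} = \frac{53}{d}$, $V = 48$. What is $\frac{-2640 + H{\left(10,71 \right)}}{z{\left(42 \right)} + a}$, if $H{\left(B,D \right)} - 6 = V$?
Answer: $- \frac{108612}{194261} \approx -0.5591$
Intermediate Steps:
$H{\left(B,D \right)} = 54$ ($H{\left(B,D \right)} = 6 + 48 = 54$)
$a = 4624$ ($a = \left(4 + \left(-8\right)^{2}\right)^{2} = \left(4 + 64\right)^{2} = 68^{2} = 4624$)
$\frac{-2640 + H{\left(10,71 \right)}}{z{\left(42 \right)} + a} = \frac{-2640 + 54}{\frac{53}{42} + 4624} = - \frac{2586}{53 \cdot \frac{1}{42} + 4624} = - \frac{2586}{\frac{53}{42} + 4624} = - \frac{2586}{\frac{194261}{42}} = \left(-2586\right) \frac{42}{194261} = - \frac{108612}{194261}$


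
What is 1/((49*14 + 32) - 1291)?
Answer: -1/573 ≈ -0.0017452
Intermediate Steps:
1/((49*14 + 32) - 1291) = 1/((686 + 32) - 1291) = 1/(718 - 1291) = 1/(-573) = -1/573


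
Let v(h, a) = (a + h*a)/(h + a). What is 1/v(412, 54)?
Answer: 233/11151 ≈ 0.020895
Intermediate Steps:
v(h, a) = (a + a*h)/(a + h)
1/v(412, 54) = 1/(54*(1 + 412)/(54 + 412)) = 1/(54*413/466) = 1/(54*(1/466)*413) = 1/(11151/233) = 233/11151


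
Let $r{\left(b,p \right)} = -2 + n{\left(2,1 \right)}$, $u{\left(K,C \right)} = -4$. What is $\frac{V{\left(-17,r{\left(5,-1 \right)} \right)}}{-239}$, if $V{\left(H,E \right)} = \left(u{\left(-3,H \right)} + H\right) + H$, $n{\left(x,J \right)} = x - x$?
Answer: $\frac{38}{239} \approx 0.159$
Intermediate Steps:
$n{\left(x,J \right)} = 0$
$r{\left(b,p \right)} = -2$ ($r{\left(b,p \right)} = -2 + 0 = -2$)
$V{\left(H,E \right)} = -4 + 2 H$ ($V{\left(H,E \right)} = \left(-4 + H\right) + H = -4 + 2 H$)
$\frac{V{\left(-17,r{\left(5,-1 \right)} \right)}}{-239} = \frac{-4 + 2 \left(-17\right)}{-239} = \left(-4 - 34\right) \left(- \frac{1}{239}\right) = \left(-38\right) \left(- \frac{1}{239}\right) = \frac{38}{239}$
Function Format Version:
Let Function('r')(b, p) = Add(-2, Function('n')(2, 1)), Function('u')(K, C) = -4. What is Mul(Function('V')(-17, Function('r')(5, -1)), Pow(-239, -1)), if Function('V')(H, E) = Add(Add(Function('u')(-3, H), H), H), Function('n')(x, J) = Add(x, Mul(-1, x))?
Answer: Rational(38, 239) ≈ 0.15900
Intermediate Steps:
Function('n')(x, J) = 0
Function('r')(b, p) = -2 (Function('r')(b, p) = Add(-2, 0) = -2)
Function('V')(H, E) = Add(-4, Mul(2, H)) (Function('V')(H, E) = Add(Add(-4, H), H) = Add(-4, Mul(2, H)))
Mul(Function('V')(-17, Function('r')(5, -1)), Pow(-239, -1)) = Mul(Add(-4, Mul(2, -17)), Pow(-239, -1)) = Mul(Add(-4, -34), Rational(-1, 239)) = Mul(-38, Rational(-1, 239)) = Rational(38, 239)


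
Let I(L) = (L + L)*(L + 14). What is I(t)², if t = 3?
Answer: 10404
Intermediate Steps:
I(L) = 2*L*(14 + L) (I(L) = (2*L)*(14 + L) = 2*L*(14 + L))
I(t)² = (2*3*(14 + 3))² = (2*3*17)² = 102² = 10404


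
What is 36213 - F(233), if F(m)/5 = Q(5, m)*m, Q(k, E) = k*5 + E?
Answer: -264357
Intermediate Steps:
Q(k, E) = E + 5*k (Q(k, E) = 5*k + E = E + 5*k)
F(m) = 5*m*(25 + m) (F(m) = 5*((m + 5*5)*m) = 5*((m + 25)*m) = 5*((25 + m)*m) = 5*(m*(25 + m)) = 5*m*(25 + m))
36213 - F(233) = 36213 - 5*233*(25 + 233) = 36213 - 5*233*258 = 36213 - 1*300570 = 36213 - 300570 = -264357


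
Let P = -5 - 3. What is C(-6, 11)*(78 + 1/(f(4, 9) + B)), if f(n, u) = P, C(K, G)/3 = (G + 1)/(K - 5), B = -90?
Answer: -137574/539 ≈ -255.24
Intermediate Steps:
P = -8
C(K, G) = 3*(1 + G)/(-5 + K) (C(K, G) = 3*((G + 1)/(K - 5)) = 3*((1 + G)/(-5 + K)) = 3*(1 + G)/(-5 + K))
f(n, u) = -8
C(-6, 11)*(78 + 1/(f(4, 9) + B)) = (3*(1 + 11)/(-5 - 6))*(78 + 1/(-8 - 90)) = (3*12/(-11))*(78 + 1/(-98)) = (3*(-1/11)*12)*(78 - 1/98) = -36/11*7643/98 = -137574/539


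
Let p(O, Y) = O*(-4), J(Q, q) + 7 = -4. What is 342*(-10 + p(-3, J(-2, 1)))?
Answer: 684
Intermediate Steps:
J(Q, q) = -11 (J(Q, q) = -7 - 4 = -11)
p(O, Y) = -4*O
342*(-10 + p(-3, J(-2, 1))) = 342*(-10 - 4*(-3)) = 342*(-10 + 12) = 342*2 = 684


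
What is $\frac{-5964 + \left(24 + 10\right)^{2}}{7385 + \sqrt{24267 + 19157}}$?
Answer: $- \frac{35507080}{54494801} + \frac{19232 \sqrt{2714}}{54494801} \approx -0.63318$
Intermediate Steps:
$\frac{-5964 + \left(24 + 10\right)^{2}}{7385 + \sqrt{24267 + 19157}} = \frac{-5964 + 34^{2}}{7385 + \sqrt{43424}} = \frac{-5964 + 1156}{7385 + 4 \sqrt{2714}} = - \frac{4808}{7385 + 4 \sqrt{2714}}$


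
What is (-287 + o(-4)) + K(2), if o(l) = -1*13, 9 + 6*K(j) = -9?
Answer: -303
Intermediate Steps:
K(j) = -3 (K(j) = -3/2 + (⅙)*(-9) = -3/2 - 3/2 = -3)
o(l) = -13
(-287 + o(-4)) + K(2) = (-287 - 13) - 3 = -300 - 3 = -303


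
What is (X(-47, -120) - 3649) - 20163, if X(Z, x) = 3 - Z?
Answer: -23762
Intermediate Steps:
(X(-47, -120) - 3649) - 20163 = ((3 - 1*(-47)) - 3649) - 20163 = ((3 + 47) - 3649) - 20163 = (50 - 3649) - 20163 = -3599 - 20163 = -23762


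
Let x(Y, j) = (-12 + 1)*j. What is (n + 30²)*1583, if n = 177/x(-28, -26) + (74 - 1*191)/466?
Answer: 47488978965/33319 ≈ 1.4253e+6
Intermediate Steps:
x(Y, j) = -11*j
n = 12255/33319 (n = 177/((-11*(-26))) + (74 - 1*191)/466 = 177/286 + (74 - 191)*(1/466) = 177*(1/286) - 117*1/466 = 177/286 - 117/466 = 12255/33319 ≈ 0.36781)
(n + 30²)*1583 = (12255/33319 + 30²)*1583 = (12255/33319 + 900)*1583 = (29999355/33319)*1583 = 47488978965/33319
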